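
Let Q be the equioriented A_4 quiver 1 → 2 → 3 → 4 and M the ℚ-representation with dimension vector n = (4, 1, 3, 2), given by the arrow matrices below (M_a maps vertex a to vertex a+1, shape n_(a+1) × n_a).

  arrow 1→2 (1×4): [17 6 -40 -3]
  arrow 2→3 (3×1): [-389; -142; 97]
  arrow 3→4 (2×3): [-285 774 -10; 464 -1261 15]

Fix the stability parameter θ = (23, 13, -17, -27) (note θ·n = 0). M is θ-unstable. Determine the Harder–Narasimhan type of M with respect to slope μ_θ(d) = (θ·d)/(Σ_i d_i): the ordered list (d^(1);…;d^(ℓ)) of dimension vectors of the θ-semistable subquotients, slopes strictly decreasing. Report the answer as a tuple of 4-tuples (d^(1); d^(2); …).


Barcode: M ≅ I[1,1]^3, I[1,4], I[3,3], I[3,4]. HN layers by μ_θ (4 steps, strictly decreasing):
  μ^(1)=23; μ^(2)=-2; μ^(3)=-17; μ^(4)=-22

((3, 0, 0, 0); (1, 1, 1, 1); (0, 0, 1, 0); (0, 0, 1, 1))


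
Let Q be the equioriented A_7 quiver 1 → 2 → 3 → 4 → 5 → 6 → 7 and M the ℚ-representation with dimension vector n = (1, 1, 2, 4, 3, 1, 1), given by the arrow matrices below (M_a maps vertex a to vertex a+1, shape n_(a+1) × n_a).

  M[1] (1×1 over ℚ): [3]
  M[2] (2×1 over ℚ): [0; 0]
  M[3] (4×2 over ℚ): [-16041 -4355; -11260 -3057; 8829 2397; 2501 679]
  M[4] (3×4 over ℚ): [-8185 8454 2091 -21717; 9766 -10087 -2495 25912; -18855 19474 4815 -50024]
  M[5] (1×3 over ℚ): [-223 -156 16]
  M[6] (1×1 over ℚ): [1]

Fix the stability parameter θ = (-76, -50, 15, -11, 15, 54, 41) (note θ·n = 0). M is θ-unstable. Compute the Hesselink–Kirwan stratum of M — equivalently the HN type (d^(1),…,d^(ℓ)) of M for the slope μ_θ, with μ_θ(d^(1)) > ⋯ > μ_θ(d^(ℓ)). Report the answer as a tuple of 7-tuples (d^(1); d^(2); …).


Interval decomposition of M: I[1,2], I[3,5], I[3,7], I[4,4], I[4,5].
HN type (ℓ=6): μ^(1)=95/2; μ^(2)=15; μ^(3)=2; μ^(4)=-11; μ^(5)=-50; μ^(6)=-76

((0, 0, 0, 0, 0, 1, 1); (0, 0, 0, 0, 3, 0, 0); (0, 0, 2, 2, 0, 0, 0); (0, 0, 0, 2, 0, 0, 0); (0, 1, 0, 0, 0, 0, 0); (1, 0, 0, 0, 0, 0, 0))


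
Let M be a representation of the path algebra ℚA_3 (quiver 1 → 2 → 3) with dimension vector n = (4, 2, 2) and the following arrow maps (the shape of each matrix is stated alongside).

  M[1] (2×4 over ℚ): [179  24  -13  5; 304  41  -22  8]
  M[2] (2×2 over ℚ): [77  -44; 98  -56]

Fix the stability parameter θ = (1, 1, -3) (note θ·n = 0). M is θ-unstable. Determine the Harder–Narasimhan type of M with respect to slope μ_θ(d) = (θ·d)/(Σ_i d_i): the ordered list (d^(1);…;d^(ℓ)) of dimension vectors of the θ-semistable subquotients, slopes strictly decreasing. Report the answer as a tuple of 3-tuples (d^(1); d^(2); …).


Via rank(M_{q-1}∘⋯∘M_p): M ≅ I[1,1]^2, I[1,2], I[1,3], I[3,3].
μ_θ-semistable layers: μ^(1)=1; μ^(2)=-1/3; μ^(3)=-3

((3, 1, 0); (1, 1, 1); (0, 0, 1))


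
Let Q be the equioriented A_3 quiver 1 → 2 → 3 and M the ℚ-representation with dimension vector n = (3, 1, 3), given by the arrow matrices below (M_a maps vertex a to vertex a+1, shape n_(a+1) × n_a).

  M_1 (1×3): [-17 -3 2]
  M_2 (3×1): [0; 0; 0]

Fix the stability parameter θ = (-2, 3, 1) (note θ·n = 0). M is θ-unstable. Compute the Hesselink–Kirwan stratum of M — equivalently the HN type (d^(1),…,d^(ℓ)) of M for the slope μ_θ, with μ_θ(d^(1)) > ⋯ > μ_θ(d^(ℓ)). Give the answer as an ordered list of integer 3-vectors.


Barcode: M ≅ I[1,1]^2, I[1,2], I[3,3]^3. HN layers by μ_θ (3 steps, strictly decreasing):
  μ^(1)=3; μ^(2)=1; μ^(3)=-2

((0, 1, 0); (0, 0, 3); (3, 0, 0))


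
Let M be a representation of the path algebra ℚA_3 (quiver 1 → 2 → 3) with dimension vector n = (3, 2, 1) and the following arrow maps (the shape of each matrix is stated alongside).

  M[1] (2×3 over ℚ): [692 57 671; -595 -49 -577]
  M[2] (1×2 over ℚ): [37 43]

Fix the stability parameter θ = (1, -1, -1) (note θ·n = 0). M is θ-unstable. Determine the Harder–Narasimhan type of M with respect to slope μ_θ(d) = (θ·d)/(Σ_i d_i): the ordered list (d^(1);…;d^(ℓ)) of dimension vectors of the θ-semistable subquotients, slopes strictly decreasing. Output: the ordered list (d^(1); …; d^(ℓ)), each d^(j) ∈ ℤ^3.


Interval decomposition of M: I[1,1], I[1,2], I[1,3].
HN type (ℓ=3): μ^(1)=1; μ^(2)=0; μ^(3)=-1/3

((1, 0, 0); (1, 1, 0); (1, 1, 1))


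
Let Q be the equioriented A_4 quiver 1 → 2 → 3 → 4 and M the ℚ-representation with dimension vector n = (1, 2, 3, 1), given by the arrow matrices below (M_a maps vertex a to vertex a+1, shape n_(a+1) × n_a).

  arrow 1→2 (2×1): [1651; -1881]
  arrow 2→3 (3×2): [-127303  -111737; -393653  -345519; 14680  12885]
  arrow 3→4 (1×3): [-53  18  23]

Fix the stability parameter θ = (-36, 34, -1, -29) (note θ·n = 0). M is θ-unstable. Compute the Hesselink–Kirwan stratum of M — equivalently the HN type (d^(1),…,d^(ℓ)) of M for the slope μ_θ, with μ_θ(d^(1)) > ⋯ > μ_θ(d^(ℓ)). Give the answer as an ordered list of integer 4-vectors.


Interval decomposition of M: I[1,4], I[2,3], I[3,3].
HN type (ℓ=4): μ^(1)=33/2; μ^(2)=4/3; μ^(3)=-1; μ^(4)=-36

((0, 1, 1, 0); (0, 1, 1, 1); (0, 0, 1, 0); (1, 0, 0, 0))


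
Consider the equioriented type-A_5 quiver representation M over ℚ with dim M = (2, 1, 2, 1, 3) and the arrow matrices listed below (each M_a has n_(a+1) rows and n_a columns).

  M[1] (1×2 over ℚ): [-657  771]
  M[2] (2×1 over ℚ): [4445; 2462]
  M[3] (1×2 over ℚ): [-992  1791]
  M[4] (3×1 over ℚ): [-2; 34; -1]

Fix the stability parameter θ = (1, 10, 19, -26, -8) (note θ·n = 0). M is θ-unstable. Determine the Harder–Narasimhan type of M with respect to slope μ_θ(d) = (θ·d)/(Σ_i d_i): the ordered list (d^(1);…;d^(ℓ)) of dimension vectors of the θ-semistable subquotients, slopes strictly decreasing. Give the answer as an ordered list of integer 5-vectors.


Via rank(M_{q-1}∘⋯∘M_p): M ≅ I[1,1], I[1,5], I[3,3], I[5,5]^2.
μ_θ-semistable layers: μ^(1)=19; μ^(2)=1; μ^(3)=-4/5; μ^(4)=-8

((0, 0, 1, 0, 0); (1, 0, 0, 0, 0); (1, 1, 1, 1, 1); (0, 0, 0, 0, 2))


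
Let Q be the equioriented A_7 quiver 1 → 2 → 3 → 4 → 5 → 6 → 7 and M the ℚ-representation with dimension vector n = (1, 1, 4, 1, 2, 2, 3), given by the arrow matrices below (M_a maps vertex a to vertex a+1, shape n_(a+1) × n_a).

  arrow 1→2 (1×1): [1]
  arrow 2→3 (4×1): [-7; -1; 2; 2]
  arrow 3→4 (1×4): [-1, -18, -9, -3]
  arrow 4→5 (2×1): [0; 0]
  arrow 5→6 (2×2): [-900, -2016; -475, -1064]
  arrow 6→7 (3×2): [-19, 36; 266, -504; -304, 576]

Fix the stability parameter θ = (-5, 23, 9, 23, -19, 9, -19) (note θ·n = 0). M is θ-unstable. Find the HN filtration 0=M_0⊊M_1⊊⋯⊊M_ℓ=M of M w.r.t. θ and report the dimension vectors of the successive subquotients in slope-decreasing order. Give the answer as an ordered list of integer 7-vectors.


Interval decomposition of M: I[1,4], I[3,3]^3, I[5,5], I[5,6], I[6,7], I[7,7]^2.
HN type (ℓ=5): μ^(1)=23; μ^(2)=16; μ^(3)=9; μ^(4)=-5; μ^(5)=-19

((0, 0, 0, 1, 0, 0, 0); (0, 1, 1, 0, 0, 0, 0); (0, 0, 3, 0, 0, 1, 0); (1, 0, 0, 0, 0, 1, 1); (0, 0, 0, 0, 2, 0, 2))


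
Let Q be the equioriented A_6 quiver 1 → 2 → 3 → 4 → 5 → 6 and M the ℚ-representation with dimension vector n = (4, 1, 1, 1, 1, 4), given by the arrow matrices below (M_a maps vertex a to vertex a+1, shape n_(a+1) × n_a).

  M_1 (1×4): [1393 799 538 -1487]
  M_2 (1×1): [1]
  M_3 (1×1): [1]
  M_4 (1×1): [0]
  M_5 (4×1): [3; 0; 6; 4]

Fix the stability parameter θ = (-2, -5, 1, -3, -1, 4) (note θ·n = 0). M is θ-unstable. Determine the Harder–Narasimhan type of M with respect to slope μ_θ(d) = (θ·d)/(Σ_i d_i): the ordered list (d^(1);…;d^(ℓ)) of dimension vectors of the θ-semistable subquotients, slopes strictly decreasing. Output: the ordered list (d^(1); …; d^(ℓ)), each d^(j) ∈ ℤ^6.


Barcode: M ≅ I[1,1]^3, I[1,4], I[5,6], I[6,6]^3. HN layers by μ_θ (4 steps, strictly decreasing):
  μ^(1)=4; μ^(2)=-1; μ^(3)=-2; μ^(4)=-7/2

((0, 0, 0, 0, 0, 4); (0, 0, 1, 1, 1, 0); (3, 0, 0, 0, 0, 0); (1, 1, 0, 0, 0, 0))


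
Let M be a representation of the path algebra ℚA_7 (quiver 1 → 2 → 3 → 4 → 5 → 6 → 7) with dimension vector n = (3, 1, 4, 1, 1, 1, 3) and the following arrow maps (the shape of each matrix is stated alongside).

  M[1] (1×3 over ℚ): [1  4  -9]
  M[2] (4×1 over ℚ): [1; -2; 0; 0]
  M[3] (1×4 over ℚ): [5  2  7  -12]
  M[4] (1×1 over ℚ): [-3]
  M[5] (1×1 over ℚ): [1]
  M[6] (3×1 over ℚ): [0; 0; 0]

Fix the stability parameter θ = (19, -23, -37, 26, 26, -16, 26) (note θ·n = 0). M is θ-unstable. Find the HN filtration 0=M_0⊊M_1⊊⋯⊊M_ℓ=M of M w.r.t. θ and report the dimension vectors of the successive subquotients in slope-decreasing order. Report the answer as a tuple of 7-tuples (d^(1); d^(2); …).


Barcode: M ≅ I[1,1]^2, I[1,6], I[3,3]^3, I[7,7]^3. HN layers by μ_θ (5 steps, strictly decreasing):
  μ^(1)=26; μ^(2)=19; μ^(3)=12; μ^(4)=-41/3; μ^(5)=-37

((0, 0, 0, 0, 0, 0, 3); (2, 0, 0, 0, 0, 0, 0); (0, 0, 0, 1, 1, 1, 0); (1, 1, 1, 0, 0, 0, 0); (0, 0, 3, 0, 0, 0, 0))


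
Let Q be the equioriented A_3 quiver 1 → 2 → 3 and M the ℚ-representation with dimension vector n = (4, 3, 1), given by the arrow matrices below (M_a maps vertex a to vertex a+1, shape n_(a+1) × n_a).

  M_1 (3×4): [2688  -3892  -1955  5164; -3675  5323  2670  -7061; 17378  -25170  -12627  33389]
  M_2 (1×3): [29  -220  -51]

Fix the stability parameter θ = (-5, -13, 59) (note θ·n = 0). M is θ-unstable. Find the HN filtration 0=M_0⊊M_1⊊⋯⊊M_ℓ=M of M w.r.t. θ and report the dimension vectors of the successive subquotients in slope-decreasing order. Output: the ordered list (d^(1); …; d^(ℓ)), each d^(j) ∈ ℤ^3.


Via rank(M_{q-1}∘⋯∘M_p): M ≅ I[1,1], I[1,2]^2, I[1,3].
μ_θ-semistable layers: μ^(1)=59; μ^(2)=-5; μ^(3)=-9

((0, 0, 1); (1, 0, 0); (3, 3, 0))


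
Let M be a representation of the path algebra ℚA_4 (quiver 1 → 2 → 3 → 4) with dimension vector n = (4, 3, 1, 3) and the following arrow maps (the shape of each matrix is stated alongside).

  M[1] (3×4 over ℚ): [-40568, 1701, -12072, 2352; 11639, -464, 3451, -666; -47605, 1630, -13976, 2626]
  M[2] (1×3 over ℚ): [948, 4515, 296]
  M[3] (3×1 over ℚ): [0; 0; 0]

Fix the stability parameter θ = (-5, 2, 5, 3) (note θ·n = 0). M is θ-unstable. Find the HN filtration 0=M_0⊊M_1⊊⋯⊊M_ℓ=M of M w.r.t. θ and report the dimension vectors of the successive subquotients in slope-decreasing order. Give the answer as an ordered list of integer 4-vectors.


Via rank(M_{q-1}∘⋯∘M_p): M ≅ I[1,1], I[1,2]^2, I[1,3], I[4,4]^3.
μ_θ-semistable layers: μ^(1)=5; μ^(2)=3; μ^(3)=2; μ^(4)=-5

((0, 0, 1, 0); (0, 0, 0, 3); (0, 3, 0, 0); (4, 0, 0, 0))


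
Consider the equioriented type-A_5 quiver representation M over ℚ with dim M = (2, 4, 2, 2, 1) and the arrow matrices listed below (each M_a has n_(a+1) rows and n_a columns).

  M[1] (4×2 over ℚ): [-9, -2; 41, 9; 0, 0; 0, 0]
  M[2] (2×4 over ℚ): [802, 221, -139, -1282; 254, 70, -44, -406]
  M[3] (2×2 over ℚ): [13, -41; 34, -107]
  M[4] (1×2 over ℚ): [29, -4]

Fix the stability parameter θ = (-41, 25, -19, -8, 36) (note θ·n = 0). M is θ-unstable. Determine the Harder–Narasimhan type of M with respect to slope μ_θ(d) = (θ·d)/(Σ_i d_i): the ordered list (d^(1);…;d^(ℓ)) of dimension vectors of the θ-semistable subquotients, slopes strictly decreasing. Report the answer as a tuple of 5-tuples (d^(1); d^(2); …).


Via rank(M_{q-1}∘⋯∘M_p): M ≅ I[1,4], I[1,5], I[2,2]^2.
μ_θ-semistable layers: μ^(1)=36; μ^(2)=25; μ^(3)=-2/3; μ^(4)=-41

((0, 0, 0, 0, 1); (0, 2, 0, 0, 0); (0, 2, 2, 2, 0); (2, 0, 0, 0, 0))


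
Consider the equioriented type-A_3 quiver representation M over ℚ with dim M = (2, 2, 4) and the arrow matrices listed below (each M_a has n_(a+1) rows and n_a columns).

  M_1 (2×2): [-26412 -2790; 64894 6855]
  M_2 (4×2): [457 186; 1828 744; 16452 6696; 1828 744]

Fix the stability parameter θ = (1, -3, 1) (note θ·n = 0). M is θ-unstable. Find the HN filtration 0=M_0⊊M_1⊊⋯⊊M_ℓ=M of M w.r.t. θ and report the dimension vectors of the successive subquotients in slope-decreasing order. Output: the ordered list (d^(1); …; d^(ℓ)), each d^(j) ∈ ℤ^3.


Barcode: M ≅ I[1,1], I[1,2], I[2,3], I[3,3]^3. HN layers by μ_θ (3 steps, strictly decreasing):
  μ^(1)=1; μ^(2)=-1; μ^(3)=-3

((1, 0, 4); (1, 1, 0); (0, 1, 0))


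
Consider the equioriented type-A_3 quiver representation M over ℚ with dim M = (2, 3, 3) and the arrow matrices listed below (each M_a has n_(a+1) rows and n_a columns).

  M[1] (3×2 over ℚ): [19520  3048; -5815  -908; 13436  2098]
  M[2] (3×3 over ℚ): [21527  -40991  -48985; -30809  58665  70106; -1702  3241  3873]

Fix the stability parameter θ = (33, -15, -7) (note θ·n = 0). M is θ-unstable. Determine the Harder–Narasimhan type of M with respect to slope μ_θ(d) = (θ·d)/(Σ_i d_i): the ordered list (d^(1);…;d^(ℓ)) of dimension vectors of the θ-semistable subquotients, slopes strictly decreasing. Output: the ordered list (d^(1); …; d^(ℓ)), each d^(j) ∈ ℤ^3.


Via rank(M_{q-1}∘⋯∘M_p): M ≅ I[1,3]^2, I[2,3].
μ_θ-semistable layers: μ^(1)=11/3; μ^(2)=-7; μ^(3)=-15

((2, 2, 2); (0, 0, 1); (0, 1, 0))


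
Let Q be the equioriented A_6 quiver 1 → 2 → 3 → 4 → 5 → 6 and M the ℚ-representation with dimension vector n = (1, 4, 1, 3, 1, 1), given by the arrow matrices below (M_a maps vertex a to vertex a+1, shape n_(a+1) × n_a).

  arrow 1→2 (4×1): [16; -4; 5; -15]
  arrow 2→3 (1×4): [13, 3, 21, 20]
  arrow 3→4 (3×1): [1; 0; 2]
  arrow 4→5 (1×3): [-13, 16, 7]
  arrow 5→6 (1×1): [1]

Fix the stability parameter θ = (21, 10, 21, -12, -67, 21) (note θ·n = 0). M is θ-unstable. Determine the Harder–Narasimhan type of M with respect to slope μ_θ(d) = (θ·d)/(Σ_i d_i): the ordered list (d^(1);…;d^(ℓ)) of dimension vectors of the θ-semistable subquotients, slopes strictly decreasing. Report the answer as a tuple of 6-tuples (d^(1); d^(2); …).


Via rank(M_{q-1}∘⋯∘M_p): M ≅ I[1,6], I[2,2]^3, I[4,4]^2.
μ_θ-semistable layers: μ^(1)=21; μ^(2)=10; μ^(3)=-27/5; μ^(4)=-12

((0, 0, 0, 0, 0, 1); (0, 3, 0, 0, 0, 0); (1, 1, 1, 1, 1, 0); (0, 0, 0, 2, 0, 0))


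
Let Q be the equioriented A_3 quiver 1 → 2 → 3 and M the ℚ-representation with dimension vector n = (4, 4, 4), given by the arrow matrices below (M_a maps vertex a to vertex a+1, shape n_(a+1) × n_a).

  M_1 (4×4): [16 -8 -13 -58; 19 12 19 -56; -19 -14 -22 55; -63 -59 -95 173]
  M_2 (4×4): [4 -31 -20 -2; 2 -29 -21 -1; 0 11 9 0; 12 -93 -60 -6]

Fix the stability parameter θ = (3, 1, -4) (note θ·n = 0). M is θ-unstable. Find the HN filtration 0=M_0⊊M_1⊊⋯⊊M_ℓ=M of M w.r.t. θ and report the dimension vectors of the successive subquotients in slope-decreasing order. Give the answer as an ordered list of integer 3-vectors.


Via rank(M_{q-1}∘⋯∘M_p): M ≅ I[1,2], I[1,3]^3, I[3,3].
μ_θ-semistable layers: μ^(1)=2; μ^(2)=0; μ^(3)=-4

((1, 1, 0); (3, 3, 3); (0, 0, 1))


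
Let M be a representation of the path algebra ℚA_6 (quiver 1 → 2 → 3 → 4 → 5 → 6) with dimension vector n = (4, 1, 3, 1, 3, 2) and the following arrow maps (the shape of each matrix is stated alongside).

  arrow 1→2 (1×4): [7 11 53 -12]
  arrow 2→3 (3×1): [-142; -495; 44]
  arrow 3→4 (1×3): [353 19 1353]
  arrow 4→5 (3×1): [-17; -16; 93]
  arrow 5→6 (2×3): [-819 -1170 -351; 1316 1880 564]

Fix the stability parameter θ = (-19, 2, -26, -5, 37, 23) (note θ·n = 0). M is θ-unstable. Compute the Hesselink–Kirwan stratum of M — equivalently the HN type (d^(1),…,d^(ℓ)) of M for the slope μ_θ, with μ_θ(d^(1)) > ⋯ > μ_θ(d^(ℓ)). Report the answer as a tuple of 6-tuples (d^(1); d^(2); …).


Barcode: M ≅ I[1,1]^3, I[1,5], I[3,3]^2, I[5,5], I[5,6], I[6,6]. HN layers by μ_θ (7 steps, strictly decreasing):
  μ^(1)=37; μ^(2)=30; μ^(3)=23; μ^(4)=-5; μ^(5)=-12; μ^(6)=-19; μ^(7)=-26

((0, 0, 0, 0, 2, 0); (0, 0, 0, 0, 1, 1); (0, 0, 0, 0, 0, 1); (0, 0, 0, 1, 0, 0); (0, 1, 1, 0, 0, 0); (4, 0, 0, 0, 0, 0); (0, 0, 2, 0, 0, 0))


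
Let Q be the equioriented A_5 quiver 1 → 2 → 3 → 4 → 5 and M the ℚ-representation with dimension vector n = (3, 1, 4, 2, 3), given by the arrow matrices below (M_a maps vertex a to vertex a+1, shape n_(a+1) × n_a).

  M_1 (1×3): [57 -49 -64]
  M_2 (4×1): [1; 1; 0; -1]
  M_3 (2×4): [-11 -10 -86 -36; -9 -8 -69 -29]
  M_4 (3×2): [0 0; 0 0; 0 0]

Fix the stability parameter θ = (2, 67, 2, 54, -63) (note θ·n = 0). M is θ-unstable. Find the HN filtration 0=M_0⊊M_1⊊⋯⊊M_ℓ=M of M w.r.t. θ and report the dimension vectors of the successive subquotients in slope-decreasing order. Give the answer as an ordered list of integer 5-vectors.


Interval decomposition of M: I[1,1]^2, I[1,4], I[3,3]^2, I[3,4], I[5,5]^3.
HN type (ℓ=4): μ^(1)=54; μ^(2)=69/2; μ^(3)=2; μ^(4)=-63

((0, 0, 0, 2, 0); (0, 1, 1, 0, 0); (3, 0, 3, 0, 0); (0, 0, 0, 0, 3))


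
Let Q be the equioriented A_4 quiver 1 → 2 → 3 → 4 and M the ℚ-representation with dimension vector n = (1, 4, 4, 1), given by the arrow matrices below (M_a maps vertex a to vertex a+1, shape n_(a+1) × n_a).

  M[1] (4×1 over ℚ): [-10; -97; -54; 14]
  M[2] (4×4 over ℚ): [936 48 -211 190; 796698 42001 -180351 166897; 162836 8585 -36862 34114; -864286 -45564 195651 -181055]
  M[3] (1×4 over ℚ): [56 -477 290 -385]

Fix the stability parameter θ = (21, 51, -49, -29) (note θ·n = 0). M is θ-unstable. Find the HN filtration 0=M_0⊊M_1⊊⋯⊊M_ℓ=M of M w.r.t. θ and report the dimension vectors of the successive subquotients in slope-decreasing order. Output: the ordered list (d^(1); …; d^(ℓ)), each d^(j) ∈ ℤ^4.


Interval decomposition of M: I[1,4], I[2,2], I[2,3]^2, I[3,3].
HN type (ℓ=4): μ^(1)=51; μ^(2)=1; μ^(3)=-3/2; μ^(4)=-49

((0, 1, 0, 0); (0, 2, 2, 0); (1, 1, 1, 1); (0, 0, 1, 0))


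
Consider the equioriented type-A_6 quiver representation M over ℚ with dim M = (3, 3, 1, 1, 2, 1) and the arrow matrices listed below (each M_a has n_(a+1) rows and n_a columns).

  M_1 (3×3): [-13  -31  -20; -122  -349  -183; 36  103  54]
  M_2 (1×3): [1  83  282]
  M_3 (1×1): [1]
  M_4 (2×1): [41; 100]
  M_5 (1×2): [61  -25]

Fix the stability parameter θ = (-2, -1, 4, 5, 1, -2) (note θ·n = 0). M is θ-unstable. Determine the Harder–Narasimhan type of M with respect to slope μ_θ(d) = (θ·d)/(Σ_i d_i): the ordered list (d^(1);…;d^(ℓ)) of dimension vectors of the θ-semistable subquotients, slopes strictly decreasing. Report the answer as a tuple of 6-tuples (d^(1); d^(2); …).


Via rank(M_{q-1}∘⋯∘M_p): M ≅ I[1,2]^2, I[1,6], I[5,5].
μ_θ-semistable layers: μ^(1)=2; μ^(2)=1; μ^(3)=-1; μ^(4)=-2

((0, 0, 1, 1, 1, 1); (0, 0, 0, 0, 1, 0); (0, 3, 0, 0, 0, 0); (3, 0, 0, 0, 0, 0))


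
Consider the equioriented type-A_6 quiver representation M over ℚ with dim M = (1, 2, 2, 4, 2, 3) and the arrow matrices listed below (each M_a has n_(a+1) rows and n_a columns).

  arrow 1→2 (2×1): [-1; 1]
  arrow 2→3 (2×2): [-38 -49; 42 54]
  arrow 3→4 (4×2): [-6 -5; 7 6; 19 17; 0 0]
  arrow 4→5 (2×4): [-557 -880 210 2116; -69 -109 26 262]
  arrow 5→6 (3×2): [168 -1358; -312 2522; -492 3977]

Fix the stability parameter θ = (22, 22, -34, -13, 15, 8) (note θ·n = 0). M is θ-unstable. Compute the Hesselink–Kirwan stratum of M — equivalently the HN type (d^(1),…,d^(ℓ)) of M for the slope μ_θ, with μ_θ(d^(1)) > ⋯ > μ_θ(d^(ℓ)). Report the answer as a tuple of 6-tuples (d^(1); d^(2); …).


Barcode: M ≅ I[1,6], I[2,5], I[4,4]^2, I[6,6]^2. HN layers by μ_θ (6 steps, strictly decreasing):
  μ^(1)=15; μ^(2)=23/2; μ^(3)=8; μ^(4)=-3/4; μ^(5)=-25/3; μ^(6)=-13

((0, 0, 0, 0, 1, 0); (0, 0, 0, 0, 1, 1); (0, 0, 0, 0, 0, 2); (1, 1, 1, 1, 0, 0); (0, 1, 1, 1, 0, 0); (0, 0, 0, 2, 0, 0))


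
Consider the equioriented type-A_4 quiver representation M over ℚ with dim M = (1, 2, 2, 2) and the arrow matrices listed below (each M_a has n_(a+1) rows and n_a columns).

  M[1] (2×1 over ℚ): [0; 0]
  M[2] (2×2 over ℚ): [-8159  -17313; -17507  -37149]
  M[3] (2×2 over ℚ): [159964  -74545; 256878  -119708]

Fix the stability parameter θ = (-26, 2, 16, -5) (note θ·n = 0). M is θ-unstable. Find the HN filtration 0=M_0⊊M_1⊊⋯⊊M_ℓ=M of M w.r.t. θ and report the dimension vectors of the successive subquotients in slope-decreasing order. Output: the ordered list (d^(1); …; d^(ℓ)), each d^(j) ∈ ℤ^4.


Barcode: M ≅ I[1,1], I[2,2], I[2,4], I[3,4]. HN layers by μ_θ (3 steps, strictly decreasing):
  μ^(1)=11/2; μ^(2)=2; μ^(3)=-26

((0, 0, 2, 2); (0, 2, 0, 0); (1, 0, 0, 0))


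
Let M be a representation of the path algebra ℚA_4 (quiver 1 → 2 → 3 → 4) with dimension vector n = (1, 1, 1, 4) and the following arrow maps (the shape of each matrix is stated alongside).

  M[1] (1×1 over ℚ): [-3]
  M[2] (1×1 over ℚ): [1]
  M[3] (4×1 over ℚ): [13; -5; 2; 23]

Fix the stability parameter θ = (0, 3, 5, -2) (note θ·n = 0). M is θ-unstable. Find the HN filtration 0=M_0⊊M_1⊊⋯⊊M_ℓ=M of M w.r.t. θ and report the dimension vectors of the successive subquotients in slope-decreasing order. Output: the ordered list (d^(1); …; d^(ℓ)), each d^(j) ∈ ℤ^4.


Via rank(M_{q-1}∘⋯∘M_p): M ≅ I[1,4], I[4,4]^3.
μ_θ-semistable layers: μ^(1)=2; μ^(2)=0; μ^(3)=-2

((0, 1, 1, 1); (1, 0, 0, 0); (0, 0, 0, 3))


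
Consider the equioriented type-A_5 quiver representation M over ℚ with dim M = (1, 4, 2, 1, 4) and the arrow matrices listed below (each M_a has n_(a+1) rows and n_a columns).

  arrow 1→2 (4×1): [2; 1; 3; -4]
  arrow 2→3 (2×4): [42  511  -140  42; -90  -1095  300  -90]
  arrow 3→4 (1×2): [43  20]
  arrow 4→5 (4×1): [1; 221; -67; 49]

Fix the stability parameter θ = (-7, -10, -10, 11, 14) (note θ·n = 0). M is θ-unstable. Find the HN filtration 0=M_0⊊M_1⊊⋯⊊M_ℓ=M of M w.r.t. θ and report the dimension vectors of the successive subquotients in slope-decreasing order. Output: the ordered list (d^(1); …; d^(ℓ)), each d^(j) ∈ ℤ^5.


Barcode: M ≅ I[1,5], I[2,2]^3, I[3,3], I[5,5]^3. HN layers by μ_θ (4 steps, strictly decreasing):
  μ^(1)=14; μ^(2)=11; μ^(3)=-9; μ^(4)=-10

((0, 0, 0, 0, 4); (0, 0, 0, 1, 0); (1, 1, 1, 0, 0); (0, 3, 1, 0, 0))


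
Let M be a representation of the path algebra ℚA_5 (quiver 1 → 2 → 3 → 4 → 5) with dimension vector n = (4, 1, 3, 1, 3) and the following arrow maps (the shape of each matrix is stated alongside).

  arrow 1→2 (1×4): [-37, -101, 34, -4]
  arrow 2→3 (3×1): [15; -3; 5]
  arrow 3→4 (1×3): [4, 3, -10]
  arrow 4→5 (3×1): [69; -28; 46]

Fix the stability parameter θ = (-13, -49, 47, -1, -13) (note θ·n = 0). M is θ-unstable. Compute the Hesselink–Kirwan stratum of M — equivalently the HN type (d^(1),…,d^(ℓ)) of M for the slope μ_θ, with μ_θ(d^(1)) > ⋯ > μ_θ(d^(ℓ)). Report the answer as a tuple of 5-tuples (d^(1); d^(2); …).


Via rank(M_{q-1}∘⋯∘M_p): M ≅ I[1,1]^3, I[1,5], I[3,3]^2, I[5,5]^2.
μ_θ-semistable layers: μ^(1)=47; μ^(2)=11; μ^(3)=-13; μ^(4)=-31

((0, 0, 2, 0, 0); (0, 0, 1, 1, 1); (3, 0, 0, 0, 2); (1, 1, 0, 0, 0))


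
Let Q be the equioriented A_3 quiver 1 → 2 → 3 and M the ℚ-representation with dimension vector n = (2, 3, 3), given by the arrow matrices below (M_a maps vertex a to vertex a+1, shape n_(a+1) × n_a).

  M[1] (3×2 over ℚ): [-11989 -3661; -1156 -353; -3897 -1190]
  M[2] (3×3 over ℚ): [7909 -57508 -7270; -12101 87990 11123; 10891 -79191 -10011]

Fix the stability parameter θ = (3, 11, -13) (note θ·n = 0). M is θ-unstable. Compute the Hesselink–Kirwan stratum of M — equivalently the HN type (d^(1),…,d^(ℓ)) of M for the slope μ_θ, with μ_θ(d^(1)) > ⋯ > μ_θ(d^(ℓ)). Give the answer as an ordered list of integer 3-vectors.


Interval decomposition of M: I[1,3]^2, I[2,3].
HN type (ℓ=2): μ^(1)=1/3; μ^(2)=-1

((2, 2, 2); (0, 1, 1))


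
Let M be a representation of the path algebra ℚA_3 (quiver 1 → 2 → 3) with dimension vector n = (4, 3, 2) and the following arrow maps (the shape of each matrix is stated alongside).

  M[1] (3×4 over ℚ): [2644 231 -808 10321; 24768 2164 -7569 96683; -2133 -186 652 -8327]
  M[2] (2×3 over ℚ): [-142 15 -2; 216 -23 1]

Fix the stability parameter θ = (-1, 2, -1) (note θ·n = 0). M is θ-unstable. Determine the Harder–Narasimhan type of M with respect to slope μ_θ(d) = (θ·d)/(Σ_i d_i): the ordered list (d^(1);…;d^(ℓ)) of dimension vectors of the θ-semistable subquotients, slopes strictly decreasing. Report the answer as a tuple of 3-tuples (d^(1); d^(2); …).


Via rank(M_{q-1}∘⋯∘M_p): M ≅ I[1,1], I[1,2], I[1,3]^2.
μ_θ-semistable layers: μ^(1)=2; μ^(2)=1/2; μ^(3)=-1

((0, 1, 0); (0, 2, 2); (4, 0, 0))


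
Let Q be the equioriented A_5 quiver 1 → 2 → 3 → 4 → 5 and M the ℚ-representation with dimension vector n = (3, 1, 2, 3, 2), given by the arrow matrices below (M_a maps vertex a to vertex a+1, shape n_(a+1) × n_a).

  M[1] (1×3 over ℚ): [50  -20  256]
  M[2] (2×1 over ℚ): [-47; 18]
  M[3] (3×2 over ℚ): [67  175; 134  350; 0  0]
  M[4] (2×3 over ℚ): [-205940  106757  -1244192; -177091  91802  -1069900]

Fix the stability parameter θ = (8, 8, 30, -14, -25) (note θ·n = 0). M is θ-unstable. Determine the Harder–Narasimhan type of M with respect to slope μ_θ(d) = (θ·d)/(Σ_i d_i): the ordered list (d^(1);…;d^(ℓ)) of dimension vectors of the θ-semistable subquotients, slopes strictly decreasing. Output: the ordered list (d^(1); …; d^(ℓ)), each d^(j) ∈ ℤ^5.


Barcode: M ≅ I[1,1]^2, I[1,5], I[3,3], I[4,4], I[4,5]. HN layers by μ_θ (5 steps, strictly decreasing):
  μ^(1)=30; μ^(2)=8; μ^(3)=7/5; μ^(4)=-14; μ^(5)=-39/2

((0, 0, 1, 0, 0); (2, 0, 0, 0, 0); (1, 1, 1, 1, 1); (0, 0, 0, 1, 0); (0, 0, 0, 1, 1))


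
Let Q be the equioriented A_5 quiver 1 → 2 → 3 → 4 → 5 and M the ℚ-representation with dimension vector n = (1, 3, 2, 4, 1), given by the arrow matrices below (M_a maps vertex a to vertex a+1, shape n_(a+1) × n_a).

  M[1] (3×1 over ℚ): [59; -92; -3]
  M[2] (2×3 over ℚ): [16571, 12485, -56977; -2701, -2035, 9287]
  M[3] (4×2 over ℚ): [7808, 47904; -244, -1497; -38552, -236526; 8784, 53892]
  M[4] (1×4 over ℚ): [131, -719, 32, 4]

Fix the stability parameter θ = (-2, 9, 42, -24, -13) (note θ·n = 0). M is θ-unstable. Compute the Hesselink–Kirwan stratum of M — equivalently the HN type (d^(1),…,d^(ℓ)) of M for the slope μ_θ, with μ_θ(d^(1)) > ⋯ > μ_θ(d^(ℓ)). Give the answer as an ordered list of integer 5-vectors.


Via rank(M_{q-1}∘⋯∘M_p): M ≅ I[1,2], I[2,2], I[2,5], I[3,3], I[4,4]^3.
μ_θ-semistable layers: μ^(1)=42; μ^(2)=9; μ^(3)=7/2; μ^(4)=-2; μ^(5)=-24

((0, 0, 1, 0, 0); (0, 2, 0, 0, 0); (0, 1, 1, 1, 1); (1, 0, 0, 0, 0); (0, 0, 0, 3, 0))


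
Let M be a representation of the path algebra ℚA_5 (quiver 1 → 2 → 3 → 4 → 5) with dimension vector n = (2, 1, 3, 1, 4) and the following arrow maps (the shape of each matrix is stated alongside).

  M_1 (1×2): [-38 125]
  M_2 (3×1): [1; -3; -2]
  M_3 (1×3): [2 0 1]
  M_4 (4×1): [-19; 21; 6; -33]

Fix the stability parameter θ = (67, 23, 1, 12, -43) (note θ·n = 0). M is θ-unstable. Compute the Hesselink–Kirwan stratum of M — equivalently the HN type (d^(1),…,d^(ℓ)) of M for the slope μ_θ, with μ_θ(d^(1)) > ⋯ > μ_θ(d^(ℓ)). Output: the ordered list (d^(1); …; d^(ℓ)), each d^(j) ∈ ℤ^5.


Interval decomposition of M: I[1,1], I[1,3], I[3,3], I[3,5], I[5,5]^3.
HN type (ℓ=5): μ^(1)=67; μ^(2)=91/3; μ^(3)=1; μ^(4)=-10; μ^(5)=-43

((1, 0, 0, 0, 0); (1, 1, 1, 0, 0); (0, 0, 1, 0, 0); (0, 0, 1, 1, 1); (0, 0, 0, 0, 3))


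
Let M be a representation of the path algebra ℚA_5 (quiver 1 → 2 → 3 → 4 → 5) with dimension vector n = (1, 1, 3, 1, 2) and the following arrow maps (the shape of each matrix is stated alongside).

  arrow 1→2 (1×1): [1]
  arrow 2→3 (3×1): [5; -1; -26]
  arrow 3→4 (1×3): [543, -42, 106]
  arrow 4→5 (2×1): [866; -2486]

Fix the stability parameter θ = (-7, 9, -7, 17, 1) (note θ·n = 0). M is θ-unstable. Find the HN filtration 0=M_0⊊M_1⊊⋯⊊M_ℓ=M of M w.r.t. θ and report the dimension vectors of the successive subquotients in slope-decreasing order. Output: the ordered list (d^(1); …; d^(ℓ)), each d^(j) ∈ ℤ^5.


Via rank(M_{q-1}∘⋯∘M_p): M ≅ I[1,5], I[3,3]^2, I[5,5].
μ_θ-semistable layers: μ^(1)=9; μ^(2)=1; μ^(3)=-7

((0, 0, 0, 1, 1); (0, 1, 1, 0, 1); (1, 0, 2, 0, 0))


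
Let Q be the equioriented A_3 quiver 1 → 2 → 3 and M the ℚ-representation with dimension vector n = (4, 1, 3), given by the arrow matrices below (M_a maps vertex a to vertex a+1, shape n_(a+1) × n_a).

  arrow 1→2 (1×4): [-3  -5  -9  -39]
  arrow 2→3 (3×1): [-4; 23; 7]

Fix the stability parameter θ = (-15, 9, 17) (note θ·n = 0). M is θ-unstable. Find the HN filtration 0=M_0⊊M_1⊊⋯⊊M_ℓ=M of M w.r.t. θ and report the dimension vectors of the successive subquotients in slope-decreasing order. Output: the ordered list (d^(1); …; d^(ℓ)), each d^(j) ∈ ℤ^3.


Via rank(M_{q-1}∘⋯∘M_p): M ≅ I[1,1]^3, I[1,3], I[3,3]^2.
μ_θ-semistable layers: μ^(1)=17; μ^(2)=9; μ^(3)=-15

((0, 0, 3); (0, 1, 0); (4, 0, 0))


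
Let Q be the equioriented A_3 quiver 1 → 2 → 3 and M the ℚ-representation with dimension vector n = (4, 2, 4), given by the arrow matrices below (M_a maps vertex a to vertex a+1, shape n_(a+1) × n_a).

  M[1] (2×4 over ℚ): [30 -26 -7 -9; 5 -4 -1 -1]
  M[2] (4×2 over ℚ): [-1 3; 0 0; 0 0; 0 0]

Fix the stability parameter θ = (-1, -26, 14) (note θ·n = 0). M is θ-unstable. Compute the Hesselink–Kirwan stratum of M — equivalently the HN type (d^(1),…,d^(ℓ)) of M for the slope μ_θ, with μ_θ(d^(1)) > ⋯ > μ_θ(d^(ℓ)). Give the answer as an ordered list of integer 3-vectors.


Interval decomposition of M: I[1,1]^2, I[1,2], I[1,3], I[3,3]^3.
HN type (ℓ=3): μ^(1)=14; μ^(2)=-1; μ^(3)=-27/2

((0, 0, 4); (2, 0, 0); (2, 2, 0))


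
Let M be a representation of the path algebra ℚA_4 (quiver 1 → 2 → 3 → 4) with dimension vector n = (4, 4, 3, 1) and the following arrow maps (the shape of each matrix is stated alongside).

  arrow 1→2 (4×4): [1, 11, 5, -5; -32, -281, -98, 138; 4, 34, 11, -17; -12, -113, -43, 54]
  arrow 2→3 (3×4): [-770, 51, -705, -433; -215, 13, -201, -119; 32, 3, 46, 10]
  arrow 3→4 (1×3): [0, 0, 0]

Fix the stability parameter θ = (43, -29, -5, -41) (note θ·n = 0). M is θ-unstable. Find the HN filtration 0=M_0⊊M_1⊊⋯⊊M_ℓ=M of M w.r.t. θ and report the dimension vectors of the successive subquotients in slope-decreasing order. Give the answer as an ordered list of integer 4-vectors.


Interval decomposition of M: I[1,2], I[1,3]^3, I[4,4].
HN type (ℓ=3): μ^(1)=7; μ^(2)=3; μ^(3)=-41

((1, 1, 0, 0); (3, 3, 3, 0); (0, 0, 0, 1))


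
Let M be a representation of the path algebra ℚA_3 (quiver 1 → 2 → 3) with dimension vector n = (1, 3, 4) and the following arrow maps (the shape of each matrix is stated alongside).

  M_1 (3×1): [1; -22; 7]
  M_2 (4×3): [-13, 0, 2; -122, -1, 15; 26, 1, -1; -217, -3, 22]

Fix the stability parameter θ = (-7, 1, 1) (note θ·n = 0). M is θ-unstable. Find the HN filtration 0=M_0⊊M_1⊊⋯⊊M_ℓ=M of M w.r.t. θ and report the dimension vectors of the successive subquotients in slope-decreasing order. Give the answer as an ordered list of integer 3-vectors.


Via rank(M_{q-1}∘⋯∘M_p): M ≅ I[1,3], I[2,3]^2, I[3,3].
μ_θ-semistable layers: μ^(1)=1; μ^(2)=-7

((0, 3, 4); (1, 0, 0))


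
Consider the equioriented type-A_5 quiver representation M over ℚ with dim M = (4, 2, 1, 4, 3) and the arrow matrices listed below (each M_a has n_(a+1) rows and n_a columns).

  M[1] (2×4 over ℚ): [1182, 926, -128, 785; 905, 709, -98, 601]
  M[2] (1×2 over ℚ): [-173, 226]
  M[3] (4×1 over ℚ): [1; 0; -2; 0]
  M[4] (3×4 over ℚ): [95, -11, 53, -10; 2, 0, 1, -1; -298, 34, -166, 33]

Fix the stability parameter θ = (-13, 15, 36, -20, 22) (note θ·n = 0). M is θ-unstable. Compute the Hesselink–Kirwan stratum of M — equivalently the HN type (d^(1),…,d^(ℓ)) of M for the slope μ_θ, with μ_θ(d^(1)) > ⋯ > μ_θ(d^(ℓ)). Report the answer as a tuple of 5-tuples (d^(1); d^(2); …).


Interval decomposition of M: I[1,1]^2, I[1,2], I[1,5], I[4,4], I[4,5]^2.
HN type (ℓ=5): μ^(1)=22; μ^(2)=15; μ^(3)=31/3; μ^(4)=-13; μ^(5)=-20

((0, 0, 0, 0, 3); (0, 1, 0, 0, 0); (0, 1, 1, 1, 0); (4, 0, 0, 0, 0); (0, 0, 0, 3, 0))


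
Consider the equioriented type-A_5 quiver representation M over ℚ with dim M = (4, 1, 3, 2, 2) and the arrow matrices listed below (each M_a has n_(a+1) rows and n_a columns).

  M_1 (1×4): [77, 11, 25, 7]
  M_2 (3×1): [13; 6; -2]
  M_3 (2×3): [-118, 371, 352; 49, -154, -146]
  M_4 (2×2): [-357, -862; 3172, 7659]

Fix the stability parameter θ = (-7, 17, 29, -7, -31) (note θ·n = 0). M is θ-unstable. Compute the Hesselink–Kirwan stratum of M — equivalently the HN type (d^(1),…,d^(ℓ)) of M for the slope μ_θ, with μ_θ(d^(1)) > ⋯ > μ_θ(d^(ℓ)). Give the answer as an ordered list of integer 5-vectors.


Via rank(M_{q-1}∘⋯∘M_p): M ≅ I[1,1]^3, I[1,5], I[3,3], I[3,5].
μ_θ-semistable layers: μ^(1)=29; μ^(2)=2; μ^(3)=-3; μ^(4)=-7

((0, 0, 1, 0, 0); (0, 1, 1, 1, 1); (0, 0, 1, 1, 1); (4, 0, 0, 0, 0))


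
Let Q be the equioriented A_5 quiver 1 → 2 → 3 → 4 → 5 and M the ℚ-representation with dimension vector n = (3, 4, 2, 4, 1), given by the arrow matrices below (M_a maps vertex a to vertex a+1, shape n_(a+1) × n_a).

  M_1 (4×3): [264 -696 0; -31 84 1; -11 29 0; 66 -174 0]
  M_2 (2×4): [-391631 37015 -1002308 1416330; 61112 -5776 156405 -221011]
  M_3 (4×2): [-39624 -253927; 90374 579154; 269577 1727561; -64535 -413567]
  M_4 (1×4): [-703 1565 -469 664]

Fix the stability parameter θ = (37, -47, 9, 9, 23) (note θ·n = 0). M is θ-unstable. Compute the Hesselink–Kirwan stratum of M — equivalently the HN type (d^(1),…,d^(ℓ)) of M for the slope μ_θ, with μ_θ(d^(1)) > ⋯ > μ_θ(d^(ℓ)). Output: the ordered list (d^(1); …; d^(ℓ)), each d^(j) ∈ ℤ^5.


Via rank(M_{q-1}∘⋯∘M_p): M ≅ I[1,1], I[1,4], I[1,5], I[2,2]^2, I[4,4]^2.
μ_θ-semistable layers: μ^(1)=37; μ^(2)=23; μ^(3)=9; μ^(4)=-5; μ^(5)=-47

((1, 0, 0, 0, 0); (0, 0, 0, 0, 1); (0, 0, 2, 4, 0); (2, 2, 0, 0, 0); (0, 2, 0, 0, 0))


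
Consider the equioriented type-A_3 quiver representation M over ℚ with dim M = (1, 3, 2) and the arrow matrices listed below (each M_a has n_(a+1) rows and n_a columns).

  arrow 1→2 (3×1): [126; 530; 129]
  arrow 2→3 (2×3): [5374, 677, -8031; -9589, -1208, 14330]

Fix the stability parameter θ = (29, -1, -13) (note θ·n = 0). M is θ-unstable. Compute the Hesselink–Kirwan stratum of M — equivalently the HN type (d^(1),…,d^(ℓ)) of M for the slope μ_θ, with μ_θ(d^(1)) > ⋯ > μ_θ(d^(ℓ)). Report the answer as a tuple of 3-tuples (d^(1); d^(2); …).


Barcode: M ≅ I[1,3], I[2,2], I[2,3]. HN layers by μ_θ (3 steps, strictly decreasing):
  μ^(1)=5; μ^(2)=-1; μ^(3)=-7

((1, 1, 1); (0, 1, 0); (0, 1, 1))


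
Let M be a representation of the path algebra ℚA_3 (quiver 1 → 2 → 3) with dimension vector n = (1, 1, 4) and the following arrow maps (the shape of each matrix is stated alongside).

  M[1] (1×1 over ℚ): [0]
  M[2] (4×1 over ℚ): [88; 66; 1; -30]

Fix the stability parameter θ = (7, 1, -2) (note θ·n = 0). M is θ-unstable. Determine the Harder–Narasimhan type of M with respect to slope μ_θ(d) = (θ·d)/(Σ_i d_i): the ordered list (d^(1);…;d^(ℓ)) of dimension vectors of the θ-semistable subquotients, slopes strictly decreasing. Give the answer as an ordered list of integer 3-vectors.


Interval decomposition of M: I[1,1], I[2,3], I[3,3]^3.
HN type (ℓ=3): μ^(1)=7; μ^(2)=-1/2; μ^(3)=-2

((1, 0, 0); (0, 1, 1); (0, 0, 3))


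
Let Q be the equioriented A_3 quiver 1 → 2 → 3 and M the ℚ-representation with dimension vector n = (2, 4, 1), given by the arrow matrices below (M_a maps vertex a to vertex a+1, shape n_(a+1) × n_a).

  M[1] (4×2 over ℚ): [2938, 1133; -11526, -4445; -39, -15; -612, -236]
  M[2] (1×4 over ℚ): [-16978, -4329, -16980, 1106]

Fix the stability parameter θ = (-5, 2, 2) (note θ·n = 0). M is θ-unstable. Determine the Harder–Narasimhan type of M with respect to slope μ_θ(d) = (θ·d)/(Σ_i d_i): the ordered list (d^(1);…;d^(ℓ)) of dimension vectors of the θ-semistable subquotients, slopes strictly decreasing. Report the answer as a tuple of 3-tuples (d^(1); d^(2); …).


Via rank(M_{q-1}∘⋯∘M_p): M ≅ I[1,2], I[1,3], I[2,2]^2.
μ_θ-semistable layers: μ^(1)=2; μ^(2)=-5

((0, 4, 1); (2, 0, 0))


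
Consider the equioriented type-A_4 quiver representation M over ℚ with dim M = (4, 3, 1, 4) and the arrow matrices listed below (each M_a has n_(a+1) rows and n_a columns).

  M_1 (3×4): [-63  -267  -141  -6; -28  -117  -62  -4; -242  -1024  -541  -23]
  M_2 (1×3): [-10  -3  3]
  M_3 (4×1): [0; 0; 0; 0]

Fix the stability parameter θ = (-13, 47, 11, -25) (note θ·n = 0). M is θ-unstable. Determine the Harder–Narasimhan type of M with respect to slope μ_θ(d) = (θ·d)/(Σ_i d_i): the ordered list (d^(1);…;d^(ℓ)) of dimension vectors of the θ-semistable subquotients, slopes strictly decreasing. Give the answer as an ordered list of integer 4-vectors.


Via rank(M_{q-1}∘⋯∘M_p): M ≅ I[1,1], I[1,2]^2, I[1,3], I[4,4]^4.
μ_θ-semistable layers: μ^(1)=47; μ^(2)=29; μ^(3)=-13; μ^(4)=-25

((0, 2, 0, 0); (0, 1, 1, 0); (4, 0, 0, 0); (0, 0, 0, 4))


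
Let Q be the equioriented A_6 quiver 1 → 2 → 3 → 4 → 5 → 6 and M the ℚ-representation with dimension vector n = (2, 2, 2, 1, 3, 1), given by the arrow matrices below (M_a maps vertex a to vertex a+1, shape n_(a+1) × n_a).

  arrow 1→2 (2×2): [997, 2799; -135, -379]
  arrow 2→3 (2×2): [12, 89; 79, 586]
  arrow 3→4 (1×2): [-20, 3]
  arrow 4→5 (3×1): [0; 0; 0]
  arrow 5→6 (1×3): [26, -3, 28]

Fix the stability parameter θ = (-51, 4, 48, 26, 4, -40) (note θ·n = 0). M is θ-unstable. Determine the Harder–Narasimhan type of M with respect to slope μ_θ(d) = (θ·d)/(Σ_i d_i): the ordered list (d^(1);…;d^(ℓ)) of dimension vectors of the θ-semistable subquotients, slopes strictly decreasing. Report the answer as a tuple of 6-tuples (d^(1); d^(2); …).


Via rank(M_{q-1}∘⋯∘M_p): M ≅ I[1,3], I[1,4], I[5,5]^2, I[5,6].
μ_θ-semistable layers: μ^(1)=48; μ^(2)=37; μ^(3)=4; μ^(4)=-18; μ^(5)=-51

((0, 0, 1, 0, 0, 0); (0, 0, 1, 1, 0, 0); (0, 2, 0, 0, 2, 0); (0, 0, 0, 0, 1, 1); (2, 0, 0, 0, 0, 0))


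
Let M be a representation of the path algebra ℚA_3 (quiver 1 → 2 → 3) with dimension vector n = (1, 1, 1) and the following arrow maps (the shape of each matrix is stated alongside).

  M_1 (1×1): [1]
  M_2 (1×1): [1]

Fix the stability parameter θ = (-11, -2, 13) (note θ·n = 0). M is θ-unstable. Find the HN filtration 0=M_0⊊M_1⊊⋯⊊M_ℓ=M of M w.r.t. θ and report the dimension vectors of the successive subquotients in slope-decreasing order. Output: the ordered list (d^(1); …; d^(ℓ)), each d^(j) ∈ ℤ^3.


Barcode: M ≅ I[1,3]. HN layers by μ_θ (3 steps, strictly decreasing):
  μ^(1)=13; μ^(2)=-2; μ^(3)=-11

((0, 0, 1); (0, 1, 0); (1, 0, 0))


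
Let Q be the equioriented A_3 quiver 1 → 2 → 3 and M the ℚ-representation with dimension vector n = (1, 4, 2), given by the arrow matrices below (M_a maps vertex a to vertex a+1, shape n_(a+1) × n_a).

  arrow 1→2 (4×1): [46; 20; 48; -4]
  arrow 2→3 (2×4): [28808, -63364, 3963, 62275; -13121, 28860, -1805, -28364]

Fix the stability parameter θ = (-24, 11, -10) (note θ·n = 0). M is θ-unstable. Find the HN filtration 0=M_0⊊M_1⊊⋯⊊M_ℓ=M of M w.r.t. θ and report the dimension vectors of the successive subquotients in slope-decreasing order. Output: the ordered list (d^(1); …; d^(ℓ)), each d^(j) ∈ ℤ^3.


Via rank(M_{q-1}∘⋯∘M_p): M ≅ I[1,3], I[2,2]^2, I[2,3].
μ_θ-semistable layers: μ^(1)=11; μ^(2)=1/2; μ^(3)=-24

((0, 2, 0); (0, 2, 2); (1, 0, 0))
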